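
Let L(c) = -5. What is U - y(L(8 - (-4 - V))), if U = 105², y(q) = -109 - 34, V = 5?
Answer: 11168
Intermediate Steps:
y(q) = -143
U = 11025
U - y(L(8 - (-4 - V))) = 11025 - 1*(-143) = 11025 + 143 = 11168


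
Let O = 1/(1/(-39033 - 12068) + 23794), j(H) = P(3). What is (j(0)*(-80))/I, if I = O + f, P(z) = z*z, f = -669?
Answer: 109430747370/101679396377 ≈ 1.0762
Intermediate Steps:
P(z) = z²
j(H) = 9 (j(H) = 3² = 9)
O = 51101/1215897193 (O = 1/(1/(-51101) + 23794) = 1/(-1/51101 + 23794) = 1/(1215897193/51101) = 51101/1215897193 ≈ 4.2027e-5)
I = -813435171016/1215897193 (I = 51101/1215897193 - 669 = -813435171016/1215897193 ≈ -669.00)
(j(0)*(-80))/I = (9*(-80))/(-813435171016/1215897193) = -720*(-1215897193/813435171016) = 109430747370/101679396377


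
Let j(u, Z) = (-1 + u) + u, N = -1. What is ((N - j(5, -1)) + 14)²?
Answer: 16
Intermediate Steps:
j(u, Z) = -1 + 2*u
((N - j(5, -1)) + 14)² = ((-1 - (-1 + 2*5)) + 14)² = ((-1 - (-1 + 10)) + 14)² = ((-1 - 1*9) + 14)² = ((-1 - 9) + 14)² = (-10 + 14)² = 4² = 16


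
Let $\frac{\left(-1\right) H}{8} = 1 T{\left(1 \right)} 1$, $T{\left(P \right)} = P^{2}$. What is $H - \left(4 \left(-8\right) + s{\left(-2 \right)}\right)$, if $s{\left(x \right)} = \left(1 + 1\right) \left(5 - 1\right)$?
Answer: $16$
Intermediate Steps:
$s{\left(x \right)} = 8$ ($s{\left(x \right)} = 2 \cdot 4 = 8$)
$H = -8$ ($H = - 8 \cdot 1 \cdot 1^{2} \cdot 1 = - 8 \cdot 1 \cdot 1 \cdot 1 = - 8 \cdot 1 \cdot 1 = \left(-8\right) 1 = -8$)
$H - \left(4 \left(-8\right) + s{\left(-2 \right)}\right) = -8 - \left(4 \left(-8\right) + 8\right) = -8 - \left(-32 + 8\right) = -8 - -24 = -8 + 24 = 16$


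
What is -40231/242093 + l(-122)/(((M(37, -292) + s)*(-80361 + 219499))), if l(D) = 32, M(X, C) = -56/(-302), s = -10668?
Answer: -563558576156931/3391254720927535 ≈ -0.16618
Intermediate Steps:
M(X, C) = 28/151 (M(X, C) = -56*(-1/302) = 28/151)
-40231/242093 + l(-122)/(((M(37, -292) + s)*(-80361 + 219499))) = -40231/242093 + 32/(((28/151 - 10668)*(-80361 + 219499))) = -40231*1/242093 + 32/((-1610840/151*139138)) = -40231/242093 + 32/(-224129055920/151) = -40231/242093 + 32*(-151/224129055920) = -40231/242093 - 302/14008065995 = -563558576156931/3391254720927535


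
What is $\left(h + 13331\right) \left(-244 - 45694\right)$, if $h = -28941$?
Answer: $717092180$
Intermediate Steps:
$\left(h + 13331\right) \left(-244 - 45694\right) = \left(-28941 + 13331\right) \left(-244 - 45694\right) = \left(-15610\right) \left(-45938\right) = 717092180$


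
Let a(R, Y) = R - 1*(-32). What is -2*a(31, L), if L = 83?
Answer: -126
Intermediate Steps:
a(R, Y) = 32 + R (a(R, Y) = R + 32 = 32 + R)
-2*a(31, L) = -2*(32 + 31) = -2*63 = -126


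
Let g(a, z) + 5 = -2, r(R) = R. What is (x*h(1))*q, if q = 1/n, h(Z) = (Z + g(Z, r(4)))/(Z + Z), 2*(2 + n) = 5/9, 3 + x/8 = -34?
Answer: -15984/31 ≈ -515.61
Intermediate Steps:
x = -296 (x = -24 + 8*(-34) = -24 - 272 = -296)
g(a, z) = -7 (g(a, z) = -5 - 2 = -7)
n = -31/18 (n = -2 + (5/9)/2 = -2 + (5*(1/9))/2 = -2 + (1/2)*(5/9) = -2 + 5/18 = -31/18 ≈ -1.7222)
h(Z) = (-7 + Z)/(2*Z) (h(Z) = (Z - 7)/(Z + Z) = (-7 + Z)/((2*Z)) = (-7 + Z)*(1/(2*Z)) = (-7 + Z)/(2*Z))
q = -18/31 (q = 1/(-31/18) = -18/31 ≈ -0.58065)
(x*h(1))*q = -148*(-7 + 1)/1*(-18/31) = -148*(-6)*(-18/31) = -296*(-3)*(-18/31) = 888*(-18/31) = -15984/31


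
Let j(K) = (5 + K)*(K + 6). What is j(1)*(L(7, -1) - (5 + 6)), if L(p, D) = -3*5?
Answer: -1092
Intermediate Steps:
j(K) = (5 + K)*(6 + K)
L(p, D) = -15
j(1)*(L(7, -1) - (5 + 6)) = (30 + 1² + 11*1)*(-15 - (5 + 6)) = (30 + 1 + 11)*(-15 - 1*11) = 42*(-15 - 11) = 42*(-26) = -1092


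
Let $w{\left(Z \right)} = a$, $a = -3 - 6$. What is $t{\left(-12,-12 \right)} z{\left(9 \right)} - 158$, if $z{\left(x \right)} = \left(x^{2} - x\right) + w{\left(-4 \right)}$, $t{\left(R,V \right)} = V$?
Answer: $-914$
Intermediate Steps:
$a = -9$ ($a = -3 - 6 = -9$)
$w{\left(Z \right)} = -9$
$z{\left(x \right)} = -9 + x^{2} - x$ ($z{\left(x \right)} = \left(x^{2} - x\right) - 9 = -9 + x^{2} - x$)
$t{\left(-12,-12 \right)} z{\left(9 \right)} - 158 = - 12 \left(-9 + 9^{2} - 9\right) - 158 = - 12 \left(-9 + 81 - 9\right) - 158 = \left(-12\right) 63 - 158 = -756 - 158 = -914$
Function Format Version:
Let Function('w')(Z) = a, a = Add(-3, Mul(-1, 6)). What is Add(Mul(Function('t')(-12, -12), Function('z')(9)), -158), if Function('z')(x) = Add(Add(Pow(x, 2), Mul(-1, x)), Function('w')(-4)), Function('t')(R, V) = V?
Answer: -914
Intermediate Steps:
a = -9 (a = Add(-3, -6) = -9)
Function('w')(Z) = -9
Function('z')(x) = Add(-9, Pow(x, 2), Mul(-1, x)) (Function('z')(x) = Add(Add(Pow(x, 2), Mul(-1, x)), -9) = Add(-9, Pow(x, 2), Mul(-1, x)))
Add(Mul(Function('t')(-12, -12), Function('z')(9)), -158) = Add(Mul(-12, Add(-9, Pow(9, 2), Mul(-1, 9))), -158) = Add(Mul(-12, Add(-9, 81, -9)), -158) = Add(Mul(-12, 63), -158) = Add(-756, -158) = -914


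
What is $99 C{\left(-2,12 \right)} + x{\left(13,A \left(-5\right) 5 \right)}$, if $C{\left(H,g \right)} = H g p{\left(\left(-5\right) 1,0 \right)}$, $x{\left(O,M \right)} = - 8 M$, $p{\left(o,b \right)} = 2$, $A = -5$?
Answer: $-5752$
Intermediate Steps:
$C{\left(H,g \right)} = 2 H g$ ($C{\left(H,g \right)} = H g 2 = 2 H g$)
$99 C{\left(-2,12 \right)} + x{\left(13,A \left(-5\right) 5 \right)} = 99 \cdot 2 \left(-2\right) 12 - 8 \left(-5\right) \left(-5\right) 5 = 99 \left(-48\right) - 8 \cdot 25 \cdot 5 = -4752 - 1000 = -5752$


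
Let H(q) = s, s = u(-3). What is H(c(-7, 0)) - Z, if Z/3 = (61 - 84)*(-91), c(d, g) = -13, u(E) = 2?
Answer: -6277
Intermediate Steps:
s = 2
H(q) = 2
Z = 6279 (Z = 3*((61 - 84)*(-91)) = 3*(-23*(-91)) = 3*2093 = 6279)
H(c(-7, 0)) - Z = 2 - 1*6279 = 2 - 6279 = -6277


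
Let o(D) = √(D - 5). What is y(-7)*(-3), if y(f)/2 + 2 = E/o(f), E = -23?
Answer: 12 - 23*I*√3 ≈ 12.0 - 39.837*I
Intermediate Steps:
o(D) = √(-5 + D)
y(f) = -4 - 46/√(-5 + f) (y(f) = -4 + 2*(-23/√(-5 + f)) = -4 - 46/√(-5 + f))
y(-7)*(-3) = (-4 - 46/√(-5 - 7))*(-3) = (-4 - (-23)*I*√3/3)*(-3) = (-4 + 23*I*√3/3)*(-3) = 12 - 23*I*√3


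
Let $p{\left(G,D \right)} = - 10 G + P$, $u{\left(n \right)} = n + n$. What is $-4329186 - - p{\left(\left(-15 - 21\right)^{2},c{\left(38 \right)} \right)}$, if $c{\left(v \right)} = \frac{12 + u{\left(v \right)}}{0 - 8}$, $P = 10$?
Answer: $-4342136$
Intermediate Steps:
$u{\left(n \right)} = 2 n$
$c{\left(v \right)} = - \frac{3}{2} - \frac{v}{4}$ ($c{\left(v \right)} = \frac{12 + 2 v}{0 - 8} = \frac{12 + 2 v}{-8} = \left(12 + 2 v\right) \left(- \frac{1}{8}\right) = - \frac{3}{2} - \frac{v}{4}$)
$p{\left(G,D \right)} = 10 - 10 G$ ($p{\left(G,D \right)} = - 10 G + 10 = 10 - 10 G$)
$-4329186 - - p{\left(\left(-15 - 21\right)^{2},c{\left(38 \right)} \right)} = -4329186 - - (10 - 10 \left(-15 - 21\right)^{2}) = -4329186 - - (10 - 10 \left(-36\right)^{2}) = -4329186 - - (10 - 12960) = -4329186 - \left(-1\right) \left(-12950\right) = -4329186 - 12950 = -4342136$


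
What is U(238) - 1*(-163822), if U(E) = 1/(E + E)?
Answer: 77979273/476 ≈ 1.6382e+5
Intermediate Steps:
U(E) = 1/(2*E)
U(238) - 1*(-163822) = (½)/238 - 1*(-163822) = (½)*(1/238) + 163822 = 1/476 + 163822 = 77979273/476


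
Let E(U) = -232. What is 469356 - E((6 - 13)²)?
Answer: 469588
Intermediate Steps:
469356 - E((6 - 13)²) = 469356 - 1*(-232) = 469356 + 232 = 469588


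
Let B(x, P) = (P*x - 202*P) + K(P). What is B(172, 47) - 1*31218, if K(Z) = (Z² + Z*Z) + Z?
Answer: -28163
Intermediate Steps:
K(Z) = Z + 2*Z² (K(Z) = (Z² + Z²) + Z = 2*Z² + Z = Z + 2*Z²)
B(x, P) = -202*P + P*x + P*(1 + 2*P) (B(x, P) = (P*x - 202*P) + P*(1 + 2*P) = (-202*P + P*x) + P*(1 + 2*P) = -202*P + P*x + P*(1 + 2*P))
B(172, 47) - 1*31218 = 47*(-201 + 172 + 2*47) - 1*31218 = 47*(-201 + 172 + 94) - 31218 = 47*65 - 31218 = 3055 - 31218 = -28163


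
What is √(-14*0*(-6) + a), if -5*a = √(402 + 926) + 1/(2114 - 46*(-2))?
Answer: √(-11030 - 97328720*√83)/11030 ≈ 2.6997*I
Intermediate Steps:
a = -1/11030 - 4*√83/5 (a = -(√(402 + 926) + 1/(2114 - 46*(-2)))/5 = -(√1328 + 1/(2114 + 92))/5 = -(4*√83 + 1/2206)/5 = -(1/2206 + 4*√83)/5 = -1/11030 - 4*√83/5 ≈ -7.2884)
√(-14*0*(-6) + a) = √(-14*0*(-6) + (-1/11030 - 4*√83/5)) = √(0*(-6) + (-1/11030 - 4*√83/5)) = √(0 + (-1/11030 - 4*√83/5)) = √(-1/11030 - 4*√83/5)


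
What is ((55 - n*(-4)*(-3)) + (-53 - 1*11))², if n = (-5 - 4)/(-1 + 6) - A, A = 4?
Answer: 91809/25 ≈ 3672.4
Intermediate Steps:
n = -29/5 (n = (-5 - 4)/(-1 + 6) - 1*4 = -9/5 - 4 = -29/5 ≈ -5.8000)
((55 - n*(-4)*(-3)) + (-53 - 1*11))² = ((55 - (-29/5*(-4))*(-3)) + (-53 - 1*11))² = ((55 - 116*(-3)/5) + (-53 - 11))² = ((55 - 1*(-348/5)) - 64)² = ((55 + 348/5) - 64)² = (623/5 - 64)² = (303/5)² = 91809/25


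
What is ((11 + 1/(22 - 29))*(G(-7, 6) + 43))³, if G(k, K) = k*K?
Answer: 438976/343 ≈ 1279.8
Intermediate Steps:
G(k, K) = K*k
((11 + 1/(22 - 29))*(G(-7, 6) + 43))³ = ((11 + 1/(22 - 29))*(6*(-7) + 43))³ = ((11 + 1/(-7))*(-42 + 43))³ = ((11 - ⅐)*1)³ = ((76/7)*1)³ = (76/7)³ = 438976/343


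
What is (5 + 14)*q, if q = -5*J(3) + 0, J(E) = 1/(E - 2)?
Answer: -95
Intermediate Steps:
J(E) = 1/(-2 + E)
q = -5 (q = -5/(-2 + 3) + 0 = -5/1 + 0 = -5*1 + 0 = -5 + 0 = -5)
(5 + 14)*q = (5 + 14)*(-5) = 19*(-5) = -95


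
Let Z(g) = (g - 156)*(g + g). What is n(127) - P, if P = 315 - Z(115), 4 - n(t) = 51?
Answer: -9792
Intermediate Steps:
n(t) = -47 (n(t) = 4 - 1*51 = 4 - 51 = -47)
Z(g) = 2*g*(-156 + g) (Z(g) = (-156 + g)*(2*g) = 2*g*(-156 + g))
P = 9745 (P = 315 - 2*115*(-156 + 115) = 315 - 2*115*(-41) = 315 - 1*(-9430) = 315 + 9430 = 9745)
n(127) - P = -47 - 1*9745 = -47 - 9745 = -9792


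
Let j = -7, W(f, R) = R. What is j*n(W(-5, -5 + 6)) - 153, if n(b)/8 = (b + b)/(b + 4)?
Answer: -877/5 ≈ -175.40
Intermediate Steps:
n(b) = 16*b/(4 + b) (n(b) = 8*((b + b)/(b + 4)) = 8*((2*b)/(4 + b)) = 8*(2*b/(4 + b)) = 16*b/(4 + b))
j*n(W(-5, -5 + 6)) - 153 = -112*(-5 + 6)/(4 + (-5 + 6)) - 153 = -112/(4 + 1) - 153 = -112/5 - 153 = -877/5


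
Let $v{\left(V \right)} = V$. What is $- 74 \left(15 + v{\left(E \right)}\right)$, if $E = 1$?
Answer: $-1184$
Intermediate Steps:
$- 74 \left(15 + v{\left(E \right)}\right) = - 74 \left(15 + 1\right) = \left(-74\right) 16 = -1184$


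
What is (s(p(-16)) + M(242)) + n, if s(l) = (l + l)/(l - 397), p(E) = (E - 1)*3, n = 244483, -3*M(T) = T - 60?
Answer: 164251961/672 ≈ 2.4442e+5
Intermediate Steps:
M(T) = 20 - T/3 (M(T) = -(T - 60)/3 = -(-60 + T)/3 = 20 - T/3)
p(E) = -3 + 3*E (p(E) = (-1 + E)*3 = -3 + 3*E)
s(l) = 2*l/(-397 + l) (s(l) = (2*l)/(-397 + l) = 2*l/(-397 + l))
(s(p(-16)) + M(242)) + n = (2*(-3 + 3*(-16))/(-397 + (-3 + 3*(-16))) + (20 - ⅓*242)) + 244483 = (2*(-3 - 48)/(-397 + (-3 - 48)) + (20 - 242/3)) + 244483 = (2*(-51)/(-397 - 51) - 182/3) + 244483 = (2*(-51)/(-448) - 182/3) + 244483 = (2*(-51)*(-1/448) - 182/3) + 244483 = (51/224 - 182/3) + 244483 = -40615/672 + 244483 = 164251961/672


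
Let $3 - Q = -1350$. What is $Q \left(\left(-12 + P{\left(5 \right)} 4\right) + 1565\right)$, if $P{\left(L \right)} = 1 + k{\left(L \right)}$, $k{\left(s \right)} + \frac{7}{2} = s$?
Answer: $2114739$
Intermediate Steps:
$Q = 1353$ ($Q = 3 - -1350 = 3 + 1350 = 1353$)
$k{\left(s \right)} = - \frac{7}{2} + s$
$P{\left(L \right)} = - \frac{5}{2} + L$ ($P{\left(L \right)} = 1 + \left(- \frac{7}{2} + L\right) = - \frac{5}{2} + L$)
$Q \left(\left(-12 + P{\left(5 \right)} 4\right) + 1565\right) = 1353 \left(\left(-12 + \left(- \frac{5}{2} + 5\right) 4\right) + 1565\right) = 1353 \left(\left(-12 + \frac{5}{2} \cdot 4\right) + 1565\right) = 1353 \left(\left(-12 + 10\right) + 1565\right) = 1353 \left(-2 + 1565\right) = 1353 \cdot 1563 = 2114739$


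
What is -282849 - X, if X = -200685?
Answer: -82164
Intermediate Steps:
-282849 - X = -282849 - 1*(-200685) = -282849 + 200685 = -82164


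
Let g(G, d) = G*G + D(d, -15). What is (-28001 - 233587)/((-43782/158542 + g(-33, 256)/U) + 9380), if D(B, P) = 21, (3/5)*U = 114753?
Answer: -793185831153348/28441169542501 ≈ -27.889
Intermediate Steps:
U = 191255 (U = (5/3)*114753 = 191255)
g(G, d) = 21 + G**2 (g(G, d) = G*G + 21 = G**2 + 21 = 21 + G**2)
(-28001 - 233587)/((-43782/158542 + g(-33, 256)/U) + 9380) = (-28001 - 233587)/((-43782/158542 + (21 + (-33)**2)/191255) + 9380) = -261588/((-43782*1/158542 + (21 + 1089)*(1/191255)) + 9380) = -261588/((-21891/79271 + 1110*(1/191255)) + 9380) = -261588/((-21891/79271 + 222/38251) + 9380) = -261588/(-819754479/3032195021 + 9380) = -261588/28441169542501/3032195021 = -261588*3032195021/28441169542501 = -793185831153348/28441169542501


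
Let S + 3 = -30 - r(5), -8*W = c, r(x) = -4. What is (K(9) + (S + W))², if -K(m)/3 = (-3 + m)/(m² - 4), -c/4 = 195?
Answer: 110523169/23716 ≈ 4660.3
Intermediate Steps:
c = -780 (c = -4*195 = -780)
W = 195/2 (W = -⅛*(-780) = 195/2 ≈ 97.500)
S = -29 (S = -3 + (-30 - 1*(-4)) = -3 + (-30 + 4) = -3 - 26 = -29)
K(m) = -3*(-3 + m)/(-4 + m²) (K(m) = -3*(-3 + m)/(m² - 4) = -3*(-3 + m)/(-4 + m²))
(K(9) + (S + W))² = (3*(3 - 1*9)/(-4 + 9²) + (-29 + 195/2))² = (3*(3 - 9)/(-4 + 81) + 137/2)² = (3*(-6)/77 + 137/2)² = (3*(1/77)*(-6) + 137/2)² = (-18/77 + 137/2)² = (10513/154)² = 110523169/23716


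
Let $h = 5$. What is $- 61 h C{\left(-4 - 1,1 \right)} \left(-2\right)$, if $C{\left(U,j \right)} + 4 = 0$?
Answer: $-2440$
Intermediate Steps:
$C{\left(U,j \right)} = -4$ ($C{\left(U,j \right)} = -4 + 0 = -4$)
$- 61 h C{\left(-4 - 1,1 \right)} \left(-2\right) = - 61 \cdot 5 \left(-4\right) \left(-2\right) = - 61 \left(\left(-20\right) \left(-2\right)\right) = \left(-61\right) 40 = -2440$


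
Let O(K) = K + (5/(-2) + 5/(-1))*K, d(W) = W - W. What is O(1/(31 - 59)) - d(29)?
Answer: 13/56 ≈ 0.23214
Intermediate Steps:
d(W) = 0
O(K) = -13*K/2 (O(K) = K + (5*(-½) + 5*(-1))*K = K + (-5/2 - 5)*K = K - 15*K/2 = -13*K/2)
O(1/(31 - 59)) - d(29) = -13/(2*(31 - 59)) - 1*0 = -13/2/(-28) + 0 = -13/2*(-1/28) + 0 = 13/56 + 0 = 13/56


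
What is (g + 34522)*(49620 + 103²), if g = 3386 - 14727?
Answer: 1396168449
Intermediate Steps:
g = -11341
(g + 34522)*(49620 + 103²) = (-11341 + 34522)*(49620 + 103²) = 23181*(49620 + 10609) = 23181*60229 = 1396168449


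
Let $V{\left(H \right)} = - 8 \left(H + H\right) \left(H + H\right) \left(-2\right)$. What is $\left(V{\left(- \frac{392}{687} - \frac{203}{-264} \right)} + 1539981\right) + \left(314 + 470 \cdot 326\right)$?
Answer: $\frac{10745980009924}{6345361} \approx 1.6935 \cdot 10^{6}$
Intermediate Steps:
$V{\left(H \right)} = 64 H^{2}$ ($V{\left(H \right)} = - 8 \cdot 2 H 2 H \left(-2\right) = - 8 \cdot 4 H^{2} \left(-2\right) = - 32 H^{2} \left(-2\right) = 64 H^{2}$)
$\left(V{\left(- \frac{392}{687} - \frac{203}{-264} \right)} + 1539981\right) + \left(314 + 470 \cdot 326\right) = \left(64 \left(- \frac{392}{687} - \frac{203}{-264}\right)^{2} + 1539981\right) + \left(314 + 470 \cdot 326\right) = \left(64 \left(\left(-392\right) \frac{1}{687} - - \frac{203}{264}\right)^{2} + 1539981\right) + \left(314 + 153220\right) = \left(64 \left(- \frac{392}{687} + \frac{203}{264}\right)^{2} + 1539981\right) + 153534 = \left(64 \left(\frac{3997}{20152}\right)^{2} + 1539981\right) + 153534 = \left(64 \cdot \frac{15976009}{406103104} + 1539981\right) + 153534 = \left(\frac{15976009}{6345361} + 1539981\right) + 153534 = \frac{9771751354150}{6345361} + 153534 = \frac{10745980009924}{6345361}$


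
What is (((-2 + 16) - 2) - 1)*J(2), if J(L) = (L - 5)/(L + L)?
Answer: -33/4 ≈ -8.2500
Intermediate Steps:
J(L) = (-5 + L)/(2*L) (J(L) = (-5 + L)/((2*L)) = (-5 + L)*(1/(2*L)) = (-5 + L)/(2*L))
(((-2 + 16) - 2) - 1)*J(2) = (((-2 + 16) - 2) - 1)*((½)*(-5 + 2)/2) = ((14 - 2) - 1)*((½)*(½)*(-3)) = (12 - 1)*(-¾) = 11*(-¾) = -33/4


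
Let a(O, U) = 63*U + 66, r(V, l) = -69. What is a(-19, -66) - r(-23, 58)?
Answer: -4023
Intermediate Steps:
a(O, U) = 66 + 63*U
a(-19, -66) - r(-23, 58) = (66 + 63*(-66)) - 1*(-69) = (66 - 4158) + 69 = -4092 + 69 = -4023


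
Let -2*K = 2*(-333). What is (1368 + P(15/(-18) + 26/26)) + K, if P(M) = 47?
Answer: 1748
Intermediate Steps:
K = 333 (K = -(-333) = -½*(-666) = 333)
(1368 + P(15/(-18) + 26/26)) + K = (1368 + 47) + 333 = 1415 + 333 = 1748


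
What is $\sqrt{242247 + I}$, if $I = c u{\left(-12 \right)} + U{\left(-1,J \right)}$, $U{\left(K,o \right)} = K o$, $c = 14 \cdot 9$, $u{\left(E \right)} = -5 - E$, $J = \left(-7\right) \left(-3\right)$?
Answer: $6 \sqrt{6753} \approx 493.06$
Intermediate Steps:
$J = 21$
$c = 126$
$I = 861$ ($I = 126 \left(-5 - -12\right) - 21 = 126 \left(-5 + 12\right) - 21 = 126 \cdot 7 - 21 = 882 - 21 = 861$)
$\sqrt{242247 + I} = \sqrt{242247 + 861} = \sqrt{243108} = 6 \sqrt{6753}$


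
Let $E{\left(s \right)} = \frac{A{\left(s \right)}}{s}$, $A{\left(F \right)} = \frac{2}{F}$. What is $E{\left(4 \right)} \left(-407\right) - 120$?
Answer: $- \frac{1367}{8} \approx -170.88$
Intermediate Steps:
$E{\left(s \right)} = \frac{2}{s^{2}}$ ($E{\left(s \right)} = \frac{2 \frac{1}{s}}{s} = \frac{2}{s^{2}}$)
$E{\left(4 \right)} \left(-407\right) - 120 = \frac{2}{16} \left(-407\right) - 120 = 2 \cdot \frac{1}{16} \left(-407\right) - 120 = \frac{1}{8} \left(-407\right) - 120 = - \frac{407}{8} - 120 = - \frac{1367}{8}$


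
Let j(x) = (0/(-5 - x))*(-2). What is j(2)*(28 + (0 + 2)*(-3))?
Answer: 0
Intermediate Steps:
j(x) = 0 (j(x) = 0*(-2) = 0)
j(2)*(28 + (0 + 2)*(-3)) = 0*(28 + (0 + 2)*(-3)) = 0*(28 + 2*(-3)) = 0*(28 - 6) = 0*22 = 0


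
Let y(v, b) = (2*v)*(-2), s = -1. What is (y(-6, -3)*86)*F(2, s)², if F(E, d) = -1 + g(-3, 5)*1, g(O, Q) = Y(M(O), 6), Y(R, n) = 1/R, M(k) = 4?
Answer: 1161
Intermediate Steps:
y(v, b) = -4*v
g(O, Q) = ¼ (g(O, Q) = 1/4 = ¼)
F(E, d) = -¾ (F(E, d) = -1 + (¼)*1 = -1 + ¼ = -¾)
(y(-6, -3)*86)*F(2, s)² = (-4*(-6)*86)*(-¾)² = (24*86)*(9/16) = 2064*(9/16) = 1161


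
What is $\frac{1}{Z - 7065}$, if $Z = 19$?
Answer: $- \frac{1}{7046} \approx -0.00014192$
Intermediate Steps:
$\frac{1}{Z - 7065} = \frac{1}{19 - 7065} = \frac{1}{-7046} = - \frac{1}{7046}$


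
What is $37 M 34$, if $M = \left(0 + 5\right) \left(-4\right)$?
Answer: $-25160$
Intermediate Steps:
$M = -20$ ($M = 5 \left(-4\right) = -20$)
$37 M 34 = 37 \left(-20\right) 34 = \left(-740\right) 34 = -25160$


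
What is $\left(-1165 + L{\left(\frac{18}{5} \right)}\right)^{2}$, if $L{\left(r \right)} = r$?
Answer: $\frac{33721249}{25} \approx 1.3489 \cdot 10^{6}$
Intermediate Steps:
$\left(-1165 + L{\left(\frac{18}{5} \right)}\right)^{2} = \left(-1165 + \frac{18}{5}\right)^{2} = \left(- \frac{5807}{5}\right)^{2} = \frac{33721249}{25}$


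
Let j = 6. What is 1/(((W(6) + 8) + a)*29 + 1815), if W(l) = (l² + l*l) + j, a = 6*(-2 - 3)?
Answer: 1/3439 ≈ 0.00029078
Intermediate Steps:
a = -30 (a = 6*(-5) = -30)
W(l) = 6 + 2*l² (W(l) = (l² + l*l) + 6 = (l² + l²) + 6 = 2*l² + 6 = 6 + 2*l²)
1/(((W(6) + 8) + a)*29 + 1815) = 1/((((6 + 2*6²) + 8) - 30)*29 + 1815) = 1/((((6 + 2*36) + 8) - 30)*29 + 1815) = 1/((((6 + 72) + 8) - 30)*29 + 1815) = 1/(((78 + 8) - 30)*29 + 1815) = 1/((86 - 30)*29 + 1815) = 1/(56*29 + 1815) = 1/(1624 + 1815) = 1/3439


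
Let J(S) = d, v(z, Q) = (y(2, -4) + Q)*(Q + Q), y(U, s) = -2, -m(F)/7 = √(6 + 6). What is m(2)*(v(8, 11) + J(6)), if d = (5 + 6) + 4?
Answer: -2982*√3 ≈ -5165.0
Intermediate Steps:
m(F) = -14*√3 (m(F) = -7*√(6 + 6) = -14*√3)
d = 15 (d = 11 + 4 = 15)
v(z, Q) = 2*Q*(-2 + Q) (v(z, Q) = (-2 + Q)*(Q + Q) = (-2 + Q)*(2*Q) = 2*Q*(-2 + Q))
J(S) = 15
m(2)*(v(8, 11) + J(6)) = (-14*√3)*(2*11*(-2 + 11) + 15) = (-14*√3)*(2*11*9 + 15) = (-14*√3)*(198 + 15) = -14*√3*213 = -2982*√3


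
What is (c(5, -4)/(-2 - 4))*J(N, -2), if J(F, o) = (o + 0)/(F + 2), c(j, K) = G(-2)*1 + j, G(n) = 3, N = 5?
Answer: 8/21 ≈ 0.38095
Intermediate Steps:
c(j, K) = 3 + j (c(j, K) = 3*1 + j = 3 + j)
J(F, o) = o/(2 + F)
(c(5, -4)/(-2 - 4))*J(N, -2) = ((3 + 5)/(-2 - 4))*(-2/(2 + 5)) = (8/(-6))*(-2/7) = (-⅙*8)*(-2*⅐) = -4/3*(-2/7) = 8/21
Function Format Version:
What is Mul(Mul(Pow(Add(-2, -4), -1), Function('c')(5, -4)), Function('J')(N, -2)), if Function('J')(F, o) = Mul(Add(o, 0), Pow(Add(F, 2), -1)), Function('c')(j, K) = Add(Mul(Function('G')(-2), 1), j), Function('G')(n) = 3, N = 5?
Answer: Rational(8, 21) ≈ 0.38095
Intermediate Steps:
Function('c')(j, K) = Add(3, j) (Function('c')(j, K) = Add(Mul(3, 1), j) = Add(3, j))
Function('J')(F, o) = Mul(o, Pow(Add(2, F), -1))
Mul(Mul(Pow(Add(-2, -4), -1), Function('c')(5, -4)), Function('J')(N, -2)) = Mul(Mul(Pow(Add(-2, -4), -1), Add(3, 5)), Mul(-2, Pow(Add(2, 5), -1))) = Mul(Mul(Pow(-6, -1), 8), Mul(-2, Pow(7, -1))) = Mul(Mul(Rational(-1, 6), 8), Mul(-2, Rational(1, 7))) = Mul(Rational(-4, 3), Rational(-2, 7)) = Rational(8, 21)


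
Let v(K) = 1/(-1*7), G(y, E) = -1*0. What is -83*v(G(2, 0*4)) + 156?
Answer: 1175/7 ≈ 167.86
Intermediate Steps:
G(y, E) = 0
v(K) = -⅐ (v(K) = 1/(-7) = -⅐)
-83*v(G(2, 0*4)) + 156 = -83*(-⅐) + 156 = 83/7 + 156 = 1175/7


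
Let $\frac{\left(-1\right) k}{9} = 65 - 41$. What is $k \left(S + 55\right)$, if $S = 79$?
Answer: $-28944$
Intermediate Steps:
$k = -216$ ($k = - 9 \left(65 - 41\right) = \left(-9\right) 24 = -216$)
$k \left(S + 55\right) = - 216 \left(79 + 55\right) = \left(-216\right) 134 = -28944$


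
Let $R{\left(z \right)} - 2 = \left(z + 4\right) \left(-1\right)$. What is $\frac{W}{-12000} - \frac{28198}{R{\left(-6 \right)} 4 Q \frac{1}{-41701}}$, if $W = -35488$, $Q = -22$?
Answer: $- \frac{20043473131}{6000} \approx -3.3406 \cdot 10^{6}$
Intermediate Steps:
$R{\left(z \right)} = -2 - z$ ($R{\left(z \right)} = 2 + \left(z + 4\right) \left(-1\right) = 2 + \left(4 + z\right) \left(-1\right) = 2 - \left(4 + z\right) = -2 - z$)
$\frac{W}{-12000} - \frac{28198}{R{\left(-6 \right)} 4 Q \frac{1}{-41701}} = - \frac{35488}{-12000} - \frac{28198}{\left(-2 - -6\right) 4 \left(-22\right) \frac{1}{-41701}} = \left(-35488\right) \left(- \frac{1}{12000}\right) - \frac{28198}{\left(-2 + 6\right) 4 \left(-22\right) \left(- \frac{1}{41701}\right)} = \frac{1109}{375} - \frac{28198}{4 \cdot 4 \left(-22\right) \left(- \frac{1}{41701}\right)} = \frac{1109}{375} - \frac{28198}{16 \left(-22\right) \left(- \frac{1}{41701}\right)} = \frac{1109}{375} - \frac{28198}{\left(-352\right) \left(- \frac{1}{41701}\right)} = \frac{1109}{375} - \frac{28198}{\frac{32}{3791}} = \frac{1109}{375} - \frac{53449309}{16} = - \frac{20043473131}{6000}$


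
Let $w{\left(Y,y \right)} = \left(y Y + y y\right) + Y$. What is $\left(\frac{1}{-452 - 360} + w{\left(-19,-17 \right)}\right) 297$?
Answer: $\frac{143009955}{812} \approx 1.7612 \cdot 10^{5}$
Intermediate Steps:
$w{\left(Y,y \right)} = Y + y^{2} + Y y$ ($w{\left(Y,y \right)} = \left(Y y + y^{2}\right) + Y = \left(y^{2} + Y y\right) + Y = Y + y^{2} + Y y$)
$\left(\frac{1}{-452 - 360} + w{\left(-19,-17 \right)}\right) 297 = \left(\frac{1}{-452 - 360} - \left(-304 - 289\right)\right) 297 = \left(\frac{1}{-812} + \left(-19 + 289 + 323\right)\right) 297 = \left(- \frac{1}{812} + 593\right) 297 = \frac{481515}{812} \cdot 297 = \frac{143009955}{812}$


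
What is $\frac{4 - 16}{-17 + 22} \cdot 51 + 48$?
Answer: $- \frac{372}{5} \approx -74.4$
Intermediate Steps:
$\frac{4 - 16}{-17 + 22} \cdot 51 + 48 = - \frac{12}{5} \cdot 51 + 48 = \left(-12\right) \frac{1}{5} \cdot 51 + 48 = \left(- \frac{12}{5}\right) 51 + 48 = - \frac{612}{5} + 48 = - \frac{372}{5}$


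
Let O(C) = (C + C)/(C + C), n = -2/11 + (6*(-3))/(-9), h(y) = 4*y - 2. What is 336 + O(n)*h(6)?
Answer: 358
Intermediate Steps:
h(y) = -2 + 4*y
n = 20/11 (n = -2*1/11 - 18*(-1/9) = -2/11 + 2 = 20/11 ≈ 1.8182)
O(C) = 1 (O(C) = (2*C)/((2*C)) = (2*C)*(1/(2*C)) = 1)
336 + O(n)*h(6) = 336 + 1*(-2 + 4*6) = 336 + 1*(-2 + 24) = 336 + 1*22 = 336 + 22 = 358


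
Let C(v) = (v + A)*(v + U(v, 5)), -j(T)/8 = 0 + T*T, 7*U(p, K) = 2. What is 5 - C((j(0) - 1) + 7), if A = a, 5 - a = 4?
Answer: -39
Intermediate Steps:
a = 1 (a = 5 - 1*4 = 5 - 4 = 1)
A = 1
U(p, K) = 2/7 (U(p, K) = (1/7)*2 = 2/7)
j(T) = -8*T**2 (j(T) = -8*(0 + T*T) = -8*(0 + T**2) = -8*T**2)
C(v) = (1 + v)*(2/7 + v) (C(v) = (v + 1)*(v + 2/7) = (1 + v)*(2/7 + v))
5 - C((j(0) - 1) + 7) = 5 - (2/7 + ((-8*0**2 - 1) + 7)**2 + 9*((-8*0**2 - 1) + 7)/7) = 5 - (2/7 + ((-8*0 - 1) + 7)**2 + 9*((-8*0 - 1) + 7)/7) = 5 - (2/7 + ((0 - 1) + 7)**2 + 9*((0 - 1) + 7)/7) = 5 - (2/7 + (-1 + 7)**2 + 9*(-1 + 7)/7) = 5 - (2/7 + 6**2 + (9/7)*6) = 5 - (2/7 + 36 + 54/7) = 5 - 1*44 = 5 - 44 = -39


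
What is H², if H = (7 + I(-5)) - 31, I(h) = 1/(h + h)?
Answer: 58081/100 ≈ 580.81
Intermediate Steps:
I(h) = 1/(2*h)
H = -241/10 (H = (7 + (½)/(-5)) - 31 = (7 + (½)*(-⅕)) - 31 = (7 - ⅒) - 31 = 69/10 - 31 = -241/10 ≈ -24.100)
H² = (-241/10)² = 58081/100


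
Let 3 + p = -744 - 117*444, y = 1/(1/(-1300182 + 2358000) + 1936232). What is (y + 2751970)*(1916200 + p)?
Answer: 10503707123630097002200540/2048181061777 ≈ 5.1283e+12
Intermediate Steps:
y = 1057818/2048181061777 (y = 1/(1/1057818 + 1936232) = 1/(2048181061777/1057818) = 1057818/2048181061777 ≈ 5.1647e-7)
p = -52695 (p = -3 + (-744 - 117*444) = -3 + (-744 - 51948) = -3 - 52692 = -52695)
(y + 2751970)*(1916200 + p) = (1057818/2048181061777 + 2751970)*(1916200 - 52695) = (5636532836579508508/2048181061777)*1863505 = 10503707123630097002200540/2048181061777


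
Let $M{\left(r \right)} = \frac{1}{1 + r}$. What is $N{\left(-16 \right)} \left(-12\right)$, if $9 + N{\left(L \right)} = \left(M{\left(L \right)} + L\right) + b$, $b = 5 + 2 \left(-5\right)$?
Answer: $\frac{1804}{5} \approx 360.8$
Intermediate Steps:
$b = -5$ ($b = 5 - 10 = -5$)
$N{\left(L \right)} = -14 + L + \frac{1}{1 + L}$ ($N{\left(L \right)} = -9 - \left(5 - L - \frac{1}{1 + L}\right) = -9 + \left(-5 + L + \frac{1}{1 + L}\right) = -14 + L + \frac{1}{1 + L}$)
$N{\left(-16 \right)} \left(-12\right) = \frac{1 + \left(1 - 16\right) \left(-14 - 16\right)}{1 - 16} \left(-12\right) = \frac{1 - -450}{-15} \left(-12\right) = - \frac{1 + 450}{15} \left(-12\right) = \left(- \frac{1}{15}\right) 451 \left(-12\right) = \left(- \frac{451}{15}\right) \left(-12\right) = \frac{1804}{5}$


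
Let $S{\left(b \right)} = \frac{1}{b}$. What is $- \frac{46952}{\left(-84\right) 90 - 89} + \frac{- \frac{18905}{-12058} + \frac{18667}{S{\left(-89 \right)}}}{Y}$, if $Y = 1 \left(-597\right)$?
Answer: $\frac{51189360910551}{18354096758} \approx 2789.0$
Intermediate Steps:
$Y = -597$
$- \frac{46952}{\left(-84\right) 90 - 89} + \frac{- \frac{18905}{-12058} + \frac{18667}{S{\left(-89 \right)}}}{Y} = - \frac{46952}{\left(-84\right) 90 - 89} + \frac{- \frac{18905}{-12058} + \frac{18667}{\frac{1}{-89}}}{-597} = - \frac{46952}{-7560 - 89} + \left(\left(-18905\right) \left(- \frac{1}{12058}\right) + \frac{18667}{- \frac{1}{89}}\right) \left(- \frac{1}{597}\right) = - \frac{46952}{-7649} + \left(\frac{18905}{12058} + 18667 \left(-89\right)\right) \left(- \frac{1}{597}\right) = \left(-46952\right) \left(- \frac{1}{7649}\right) + \left(\frac{18905}{12058} - 1661363\right) \left(- \frac{1}{597}\right) = \frac{46952}{7649} - - \frac{6677565383}{2399542} = \frac{46952}{7649} + \frac{6677565383}{2399542} = \frac{51189360910551}{18354096758}$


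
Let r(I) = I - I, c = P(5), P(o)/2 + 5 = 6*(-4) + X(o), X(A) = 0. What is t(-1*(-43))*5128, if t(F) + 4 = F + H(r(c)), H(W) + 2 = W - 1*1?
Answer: 184608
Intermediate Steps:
P(o) = -58 (P(o) = -10 + 2*(6*(-4) + 0) = -10 + 2*(-24 + 0) = -10 + 2*(-24) = -10 - 48 = -58)
c = -58
r(I) = 0
H(W) = -3 + W (H(W) = -2 + (W - 1*1) = -2 + (W - 1) = -2 + (-1 + W) = -3 + W)
t(F) = -7 + F (t(F) = -4 + (F + (-3 + 0)) = -4 + (F - 3) = -4 + (-3 + F) = -7 + F)
t(-1*(-43))*5128 = (-7 - 1*(-43))*5128 = (-7 + 43)*5128 = 36*5128 = 184608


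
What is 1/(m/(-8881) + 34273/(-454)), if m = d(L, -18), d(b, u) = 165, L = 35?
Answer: -4031974/304453423 ≈ -0.013243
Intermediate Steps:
m = 165
1/(m/(-8881) + 34273/(-454)) = 1/(165/(-8881) + 34273/(-454)) = 1/(165*(-1/8881) + 34273*(-1/454)) = 1/(-165/8881 - 34273/454) = 1/(-304453423/4031974) = -4031974/304453423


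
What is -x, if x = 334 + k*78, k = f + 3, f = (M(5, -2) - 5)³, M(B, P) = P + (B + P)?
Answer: 4424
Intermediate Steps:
M(B, P) = B + 2*P
f = -64 (f = ((5 + 2*(-2)) - 5)³ = ((5 - 4) - 5)³ = (1 - 5)³ = (-4)³ = -64)
k = -61 (k = -64 + 3 = -61)
x = -4424 (x = 334 - 61*78 = 334 - 4758 = -4424)
-x = -1*(-4424) = 4424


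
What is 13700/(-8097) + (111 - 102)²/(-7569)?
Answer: -11594573/6809577 ≈ -1.7027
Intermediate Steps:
13700/(-8097) + (111 - 102)²/(-7569) = 13700*(-1/8097) + 9²*(-1/7569) = -13700/8097 + 81*(-1/7569) = -13700/8097 - 9/841 = -11594573/6809577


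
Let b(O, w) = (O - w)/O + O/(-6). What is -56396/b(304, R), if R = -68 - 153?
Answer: 51433152/44633 ≈ 1152.4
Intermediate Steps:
R = -221
b(O, w) = -O/6 + (O - w)/O (b(O, w) = (O - w)/O + O*(-1/6) = (O - w)/O - O/6 = -O/6 + (O - w)/O)
-56396/b(304, R) = -56396/(1 - 1/6*304 - 1*(-221)/304) = -56396/(1 - 152/3 - 1*(-221)*1/304) = -56396/(1 - 152/3 + 221/304) = -56396/(-44633/912) = -56396*(-912/44633) = 51433152/44633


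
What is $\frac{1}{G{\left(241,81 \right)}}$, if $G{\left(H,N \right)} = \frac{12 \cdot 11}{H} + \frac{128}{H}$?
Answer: $\frac{241}{260} \approx 0.92692$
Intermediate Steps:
$G{\left(H,N \right)} = \frac{260}{H}$ ($G{\left(H,N \right)} = \frac{132}{H} + \frac{128}{H} = \frac{260}{H}$)
$\frac{1}{G{\left(241,81 \right)}} = \frac{1}{260 \cdot \frac{1}{241}} = \frac{1}{\frac{260}{241}} = \frac{241}{260}$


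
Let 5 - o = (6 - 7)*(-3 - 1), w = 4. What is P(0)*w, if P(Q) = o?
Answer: 4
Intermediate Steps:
o = 1 (o = 5 - (6 - 7)*(-3 - 1) = 5 - (-1)*(-4) = 5 - 1*4 = 5 - 4 = 1)
P(Q) = 1
P(0)*w = 1*4 = 4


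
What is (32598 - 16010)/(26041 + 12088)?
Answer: 1276/2933 ≈ 0.43505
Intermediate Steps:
(32598 - 16010)/(26041 + 12088) = 16588/38129 = 16588*(1/38129) = 1276/2933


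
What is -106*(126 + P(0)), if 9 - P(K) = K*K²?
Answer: -14310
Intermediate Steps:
P(K) = 9 - K³ (P(K) = 9 - K*K² = 9 - K³)
-106*(126 + P(0)) = -106*(126 + (9 - 1*0³)) = -106*(126 + (9 - 1*0)) = -106*(126 + (9 + 0)) = -106*(126 + 9) = -106*135 = -14310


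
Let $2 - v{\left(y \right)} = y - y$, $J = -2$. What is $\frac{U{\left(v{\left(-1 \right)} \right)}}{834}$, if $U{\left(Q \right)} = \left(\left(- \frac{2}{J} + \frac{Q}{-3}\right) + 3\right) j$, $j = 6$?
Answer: $\frac{10}{417} \approx 0.023981$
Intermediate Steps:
$v{\left(y \right)} = 2$ ($v{\left(y \right)} = 2 - \left(y - y\right) = 2 - 0 = 2 + 0 = 2$)
$U{\left(Q \right)} = 24 - 2 Q$ ($U{\left(Q \right)} = \left(\left(- \frac{2}{-2} + \frac{Q}{-3}\right) + 3\right) 6 = \left(\left(\left(-2\right) \left(- \frac{1}{2}\right) + Q \left(- \frac{1}{3}\right)\right) + 3\right) 6 = \left(\left(1 - \frac{Q}{3}\right) + 3\right) 6 = \left(4 - \frac{Q}{3}\right) 6 = 24 - 2 Q$)
$\frac{U{\left(v{\left(-1 \right)} \right)}}{834} = \frac{24 - 4}{834} = \left(24 - 4\right) \frac{1}{834} = 20 \cdot \frac{1}{834} = \frac{10}{417}$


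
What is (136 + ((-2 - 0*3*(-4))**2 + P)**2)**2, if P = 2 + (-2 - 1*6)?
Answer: 19600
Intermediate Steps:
P = -6 (P = 2 + (-2 - 6) = 2 - 8 = -6)
(136 + ((-2 - 0*3*(-4))**2 + P)**2)**2 = (136 + ((-2 - 0*3*(-4))**2 - 6)**2)**2 = (136 + ((-2 - 0*(-4))**2 - 6)**2)**2 = (136 + ((-2 - 1*0)**2 - 6)**2)**2 = (136 + ((-2 + 0)**2 - 6)**2)**2 = (136 + ((-2)**2 - 6)**2)**2 = (136 + (4 - 6)**2)**2 = (136 + (-2)**2)**2 = (136 + 4)**2 = 140**2 = 19600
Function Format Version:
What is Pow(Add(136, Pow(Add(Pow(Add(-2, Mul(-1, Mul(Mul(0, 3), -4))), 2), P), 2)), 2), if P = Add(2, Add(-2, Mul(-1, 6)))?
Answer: 19600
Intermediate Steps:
P = -6 (P = Add(2, Add(-2, -6)) = Add(2, -8) = -6)
Pow(Add(136, Pow(Add(Pow(Add(-2, Mul(-1, Mul(Mul(0, 3), -4))), 2), P), 2)), 2) = Pow(Add(136, Pow(Add(Pow(Add(-2, Mul(-1, Mul(Mul(0, 3), -4))), 2), -6), 2)), 2) = Pow(Add(136, Pow(Add(Pow(Add(-2, Mul(-1, Mul(0, -4))), 2), -6), 2)), 2) = Pow(Add(136, Pow(Add(Pow(Add(-2, Mul(-1, 0)), 2), -6), 2)), 2) = Pow(Add(136, Pow(Add(Pow(Add(-2, 0), 2), -6), 2)), 2) = Pow(Add(136, Pow(Add(Pow(-2, 2), -6), 2)), 2) = Pow(Add(136, Pow(Add(4, -6), 2)), 2) = Pow(Add(136, Pow(-2, 2)), 2) = Pow(Add(136, 4), 2) = Pow(140, 2) = 19600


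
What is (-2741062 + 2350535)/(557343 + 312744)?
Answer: -390527/870087 ≈ -0.44884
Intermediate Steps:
(-2741062 + 2350535)/(557343 + 312744) = -390527/870087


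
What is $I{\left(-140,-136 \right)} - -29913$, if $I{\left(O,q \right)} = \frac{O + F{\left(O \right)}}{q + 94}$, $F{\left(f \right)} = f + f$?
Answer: $29923$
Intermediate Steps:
$F{\left(f \right)} = 2 f$
$I{\left(O,q \right)} = \frac{3 O}{94 + q}$ ($I{\left(O,q \right)} = \frac{O + 2 O}{q + 94} = \frac{3 O}{94 + q}$)
$I{\left(-140,-136 \right)} - -29913 = 3 \left(-140\right) \frac{1}{94 - 136} - -29913 = 3 \left(-140\right) \frac{1}{-42} + 29913 = 3 \left(-140\right) \left(- \frac{1}{42}\right) + 29913 = 10 + 29913 = 29923$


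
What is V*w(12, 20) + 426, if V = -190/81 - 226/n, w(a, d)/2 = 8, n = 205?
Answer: 6157634/16605 ≈ 370.83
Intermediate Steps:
w(a, d) = 16 (w(a, d) = 2*8 = 16)
V = -57256/16605 (V = -190/81 - 226/205 = -57256/16605 ≈ -3.4481)
V*w(12, 20) + 426 = -57256/16605*16 + 426 = -916096/16605 + 426 = 6157634/16605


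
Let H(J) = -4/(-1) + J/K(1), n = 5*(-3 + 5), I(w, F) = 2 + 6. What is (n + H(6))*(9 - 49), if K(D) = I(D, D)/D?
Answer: -590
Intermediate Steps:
I(w, F) = 8
n = 10 (n = 5*2 = 10)
K(D) = 8/D
H(J) = 4 + J/8 (H(J) = -4/(-1) + J/((8/1)) = -4*(-1) + J/((8*1)) = 4 + J/8)
(n + H(6))*(9 - 49) = (10 + (4 + (1/8)*6))*(9 - 49) = (10 + (4 + 3/4))*(-40) = (10 + 19/4)*(-40) = (59/4)*(-40) = -590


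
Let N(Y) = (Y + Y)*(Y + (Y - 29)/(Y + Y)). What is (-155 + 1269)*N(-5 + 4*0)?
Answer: 17824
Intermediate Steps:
N(Y) = 2*Y*(Y + (-29 + Y)/(2*Y)) (N(Y) = (2*Y)*(Y + (-29 + Y)/((2*Y))) = (2*Y)*(Y + (-29 + Y)*(1/(2*Y))) = (2*Y)*(Y + (-29 + Y)/(2*Y)) = 2*Y*(Y + (-29 + Y)/(2*Y)))
(-155 + 1269)*N(-5 + 4*0) = (-155 + 1269)*(-29 + (-5 + 4*0) + 2*(-5 + 4*0)²) = 1114*(-29 + (-5 + 0) + 2*(-5 + 0)²) = 1114*(-29 - 5 + 2*(-5)²) = 1114*(-29 - 5 + 2*25) = 1114*(-29 - 5 + 50) = 1114*16 = 17824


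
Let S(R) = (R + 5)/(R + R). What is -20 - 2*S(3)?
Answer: -68/3 ≈ -22.667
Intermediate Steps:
S(R) = (5 + R)/(2*R) (S(R) = (5 + R)/((2*R)) = (5 + R)*(1/(2*R)) = (5 + R)/(2*R))
-20 - 2*S(3) = -20 - (5 + 3)/3 = -20 - 8/3 = -68/3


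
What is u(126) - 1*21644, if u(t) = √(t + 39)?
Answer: -21644 + √165 ≈ -21631.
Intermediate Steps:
u(t) = √(39 + t)
u(126) - 1*21644 = √(39 + 126) - 1*21644 = √165 - 21644 = -21644 + √165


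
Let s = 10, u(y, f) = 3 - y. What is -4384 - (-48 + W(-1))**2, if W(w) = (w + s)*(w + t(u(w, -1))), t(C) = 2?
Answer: -5905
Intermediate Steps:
W(w) = (2 + w)*(10 + w) (W(w) = (w + 10)*(w + 2) = (10 + w)*(2 + w) = (2 + w)*(10 + w))
-4384 - (-48 + W(-1))**2 = -4384 - (-48 + (20 + (-1)**2 + 12*(-1)))**2 = -4384 - (-48 + (20 + 1 - 12))**2 = -4384 - (-48 + 9)**2 = -4384 - 1*(-39)**2 = -4384 - 1*1521 = -4384 - 1521 = -5905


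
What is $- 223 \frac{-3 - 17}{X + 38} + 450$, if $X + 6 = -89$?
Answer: $\frac{21190}{57} \approx 371.75$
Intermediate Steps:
$X = -95$ ($X = -6 - 89 = -95$)
$- 223 \frac{-3 - 17}{X + 38} + 450 = - 223 \frac{-3 - 17}{-95 + 38} + 450 = - 223 \left(- \frac{20}{-57}\right) + 450 = - 223 \left(\left(-20\right) \left(- \frac{1}{57}\right)\right) + 450 = \left(-223\right) \frac{20}{57} + 450 = - \frac{4460}{57} + 450 = \frac{21190}{57}$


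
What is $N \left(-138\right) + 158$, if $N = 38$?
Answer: $-5086$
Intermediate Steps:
$N \left(-138\right) + 158 = 38 \left(-138\right) + 158 = -5244 + 158 = -5086$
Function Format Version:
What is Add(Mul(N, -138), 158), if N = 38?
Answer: -5086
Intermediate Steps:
Add(Mul(N, -138), 158) = Add(Mul(38, -138), 158) = Add(-5244, 158) = -5086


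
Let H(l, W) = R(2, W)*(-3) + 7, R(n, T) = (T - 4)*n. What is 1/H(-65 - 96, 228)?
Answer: -1/1337 ≈ -0.00074794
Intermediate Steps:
R(n, T) = n*(-4 + T) (R(n, T) = (-4 + T)*n = n*(-4 + T))
H(l, W) = 31 - 6*W (H(l, W) = (2*(-4 + W))*(-3) + 7 = (-8 + 2*W)*(-3) + 7 = (24 - 6*W) + 7 = 31 - 6*W)
1/H(-65 - 96, 228) = 1/(31 - 6*228) = 1/(31 - 1368) = 1/(-1337) = -1/1337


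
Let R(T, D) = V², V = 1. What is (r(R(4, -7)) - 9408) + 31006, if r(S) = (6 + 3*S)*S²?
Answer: 21607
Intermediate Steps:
R(T, D) = 1 (R(T, D) = 1² = 1)
r(S) = S²*(6 + 3*S)
(r(R(4, -7)) - 9408) + 31006 = (3*1²*(2 + 1) - 9408) + 31006 = (3*1*3 - 9408) + 31006 = (9 - 9408) + 31006 = -9399 + 31006 = 21607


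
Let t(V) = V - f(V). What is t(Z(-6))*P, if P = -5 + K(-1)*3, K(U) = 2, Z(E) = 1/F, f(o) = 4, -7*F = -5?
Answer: -13/5 ≈ -2.6000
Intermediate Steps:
F = 5/7 (F = -⅐*(-5) = 5/7 ≈ 0.71429)
Z(E) = 7/5 (Z(E) = 1/(5/7) = 7/5)
P = 1 (P = -5 + 2*3 = -5 + 6 = 1)
t(V) = -4 + V (t(V) = V - 1*4 = V - 4 = -4 + V)
t(Z(-6))*P = (-4 + 7/5)*1 = -13/5*1 = -13/5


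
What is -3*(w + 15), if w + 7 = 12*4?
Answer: -168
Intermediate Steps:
w = 41 (w = -7 + 12*4 = -7 + 48 = 41)
-3*(w + 15) = -3*(41 + 15) = -3*56 = -168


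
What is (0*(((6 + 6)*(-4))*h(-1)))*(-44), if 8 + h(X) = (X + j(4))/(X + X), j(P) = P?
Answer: 0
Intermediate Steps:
h(X) = -8 + (4 + X)/(2*X) (h(X) = -8 + (X + 4)/(X + X) = -8 + (4 + X)/((2*X)) = -8 + (4 + X)*(1/(2*X)) = -8 + (4 + X)/(2*X))
(0*(((6 + 6)*(-4))*h(-1)))*(-44) = (0*(((6 + 6)*(-4))*(-15/2 + 2/(-1))))*(-44) = (0*((12*(-4))*(-15/2 + 2*(-1))))*(-44) = (0*(-48*(-15/2 - 2)))*(-44) = (0*(-48*(-19/2)))*(-44) = (0*456)*(-44) = 0*(-44) = 0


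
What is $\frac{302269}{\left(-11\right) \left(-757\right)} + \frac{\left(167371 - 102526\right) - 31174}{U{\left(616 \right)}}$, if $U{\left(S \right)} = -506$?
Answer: $- \frac{1053143}{34822} \approx -30.244$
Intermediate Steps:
$\frac{302269}{\left(-11\right) \left(-757\right)} + \frac{\left(167371 - 102526\right) - 31174}{U{\left(616 \right)}} = \frac{302269}{\left(-11\right) \left(-757\right)} + \frac{\left(167371 - 102526\right) - 31174}{-506} = \frac{302269}{8327} + \left(64845 - 31174\right) \left(- \frac{1}{506}\right) = 302269 \cdot \frac{1}{8327} + 33671 \left(- \frac{1}{506}\right) = \frac{27479}{757} - \frac{3061}{46} = - \frac{1053143}{34822}$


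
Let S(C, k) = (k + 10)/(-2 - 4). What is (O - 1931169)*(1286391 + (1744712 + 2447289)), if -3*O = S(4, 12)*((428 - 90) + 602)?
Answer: -95160660628952/9 ≈ -1.0573e+13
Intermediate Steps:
S(C, k) = -5/3 - k/6 (S(C, k) = (10 + k)/(-6) = (10 + k)*(-1/6) = -5/3 - k/6)
O = 10340/9 (O = -(-5/3 - 1/6*12)*((428 - 90) + 602)/3 = -(-5/3 - 2)*(338 + 602)/3 = -(-11)*940/9 = -1/3*(-10340/3) = 10340/9 ≈ 1148.9)
(O - 1931169)*(1286391 + (1744712 + 2447289)) = (10340/9 - 1931169)*(1286391 + (1744712 + 2447289)) = -17370181*(1286391 + 4192001)/9 = -17370181/9*5478392 = -95160660628952/9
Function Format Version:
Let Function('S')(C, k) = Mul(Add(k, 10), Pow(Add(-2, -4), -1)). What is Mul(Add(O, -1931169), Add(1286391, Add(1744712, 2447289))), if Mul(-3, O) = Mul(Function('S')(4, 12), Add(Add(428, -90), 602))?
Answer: Rational(-95160660628952, 9) ≈ -1.0573e+13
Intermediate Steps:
Function('S')(C, k) = Add(Rational(-5, 3), Mul(Rational(-1, 6), k)) (Function('S')(C, k) = Mul(Add(10, k), Pow(-6, -1)) = Mul(Add(10, k), Rational(-1, 6)) = Add(Rational(-5, 3), Mul(Rational(-1, 6), k)))
O = Rational(10340, 9) (O = Mul(Rational(-1, 3), Mul(Add(Rational(-5, 3), Mul(Rational(-1, 6), 12)), Add(Add(428, -90), 602))) = Mul(Rational(-1, 3), Mul(Add(Rational(-5, 3), -2), Add(338, 602))) = Mul(Rational(-1, 3), Mul(Rational(-11, 3), 940)) = Mul(Rational(-1, 3), Rational(-10340, 3)) = Rational(10340, 9) ≈ 1148.9)
Mul(Add(O, -1931169), Add(1286391, Add(1744712, 2447289))) = Mul(Add(Rational(10340, 9), -1931169), Add(1286391, Add(1744712, 2447289))) = Mul(Rational(-17370181, 9), Add(1286391, 4192001)) = Mul(Rational(-17370181, 9), 5478392) = Rational(-95160660628952, 9)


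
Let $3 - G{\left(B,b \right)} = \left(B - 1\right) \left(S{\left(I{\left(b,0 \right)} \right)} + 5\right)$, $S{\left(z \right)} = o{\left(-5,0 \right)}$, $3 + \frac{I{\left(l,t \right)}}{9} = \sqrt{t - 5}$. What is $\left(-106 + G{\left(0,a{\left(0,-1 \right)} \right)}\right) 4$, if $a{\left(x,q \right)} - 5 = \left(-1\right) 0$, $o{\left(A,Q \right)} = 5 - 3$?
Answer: $-384$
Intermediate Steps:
$I{\left(l,t \right)} = -27 + 9 \sqrt{-5 + t}$ ($I{\left(l,t \right)} = -27 + 9 \sqrt{t - 5} = -27 + 9 \sqrt{-5 + t}$)
$o{\left(A,Q \right)} = 2$
$S{\left(z \right)} = 2$
$a{\left(x,q \right)} = 5$ ($a{\left(x,q \right)} = 5 - 0 = 5 + 0 = 5$)
$G{\left(B,b \right)} = 10 - 7 B$ ($G{\left(B,b \right)} = 3 - \left(B - 1\right) \left(2 + 5\right) = 3 - \left(-1 + B\right) 7 = 3 - \left(-7 + 7 B\right) = 10 - 7 B$)
$\left(-106 + G{\left(0,a{\left(0,-1 \right)} \right)}\right) 4 = \left(-106 + \left(10 - 0\right)\right) 4 = \left(-106 + \left(10 + 0\right)\right) 4 = \left(-106 + 10\right) 4 = \left(-96\right) 4 = -384$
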